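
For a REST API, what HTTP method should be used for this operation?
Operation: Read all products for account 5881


GET = read, POST = create, PUT = update/replace, DELETE = remove
This operation is a read.
GET


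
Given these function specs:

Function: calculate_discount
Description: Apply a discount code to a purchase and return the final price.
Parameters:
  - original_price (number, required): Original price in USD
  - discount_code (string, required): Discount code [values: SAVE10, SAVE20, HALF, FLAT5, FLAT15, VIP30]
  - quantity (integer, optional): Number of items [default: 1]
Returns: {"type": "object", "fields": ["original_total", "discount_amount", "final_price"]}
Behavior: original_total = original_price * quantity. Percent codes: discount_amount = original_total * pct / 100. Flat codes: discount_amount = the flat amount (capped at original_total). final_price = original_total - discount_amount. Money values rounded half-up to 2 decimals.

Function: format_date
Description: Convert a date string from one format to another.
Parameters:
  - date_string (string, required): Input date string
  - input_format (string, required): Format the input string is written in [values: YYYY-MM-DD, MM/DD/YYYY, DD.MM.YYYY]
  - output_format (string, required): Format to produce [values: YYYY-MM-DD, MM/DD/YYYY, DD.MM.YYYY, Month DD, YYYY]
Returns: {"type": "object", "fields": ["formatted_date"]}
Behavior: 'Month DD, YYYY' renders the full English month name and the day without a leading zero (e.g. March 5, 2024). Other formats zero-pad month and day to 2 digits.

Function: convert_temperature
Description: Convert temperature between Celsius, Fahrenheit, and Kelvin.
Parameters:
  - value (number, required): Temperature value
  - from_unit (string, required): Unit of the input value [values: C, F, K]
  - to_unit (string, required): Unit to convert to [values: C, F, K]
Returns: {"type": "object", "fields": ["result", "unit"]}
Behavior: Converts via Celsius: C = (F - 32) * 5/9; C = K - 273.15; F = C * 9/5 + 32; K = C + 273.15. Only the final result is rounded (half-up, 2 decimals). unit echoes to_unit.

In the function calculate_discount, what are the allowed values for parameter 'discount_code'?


The calculate_discount spec declares:
  - discount_code (string, required): Discount code [values: SAVE10, SAVE20, HALF, FLAT5, FLAT15, VIP30]
Allowed values:
SAVE10, SAVE20, HALF, FLAT5, FLAT15, VIP30


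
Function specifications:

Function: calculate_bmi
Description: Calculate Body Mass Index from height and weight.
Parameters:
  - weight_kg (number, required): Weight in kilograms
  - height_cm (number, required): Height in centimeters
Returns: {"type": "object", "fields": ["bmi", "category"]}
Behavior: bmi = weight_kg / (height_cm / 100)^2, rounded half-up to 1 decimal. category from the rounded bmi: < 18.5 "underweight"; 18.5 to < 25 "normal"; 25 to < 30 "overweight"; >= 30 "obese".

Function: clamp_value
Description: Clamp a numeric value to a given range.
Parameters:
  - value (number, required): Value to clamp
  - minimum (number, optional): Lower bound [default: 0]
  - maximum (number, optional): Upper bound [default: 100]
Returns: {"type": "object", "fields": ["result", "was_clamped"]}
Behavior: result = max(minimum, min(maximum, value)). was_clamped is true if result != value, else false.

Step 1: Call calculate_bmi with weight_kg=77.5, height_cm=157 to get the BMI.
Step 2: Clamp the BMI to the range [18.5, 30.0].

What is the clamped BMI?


Step 1: calculate_bmi(weight_kg=77.5, height_cm=157)
  height_m = 157 / 100 = 1.57
  bmi = 77.5 / 1.57^2 = 77.5 / 2.4649 = 31.441438 -> 31.4
  31.4 >= 30 -> obese
  -> bmi = 31.4
Step 2: clamp_value(value=31.4, minimum=18.5, maximum=30.0)
  result = max(18.5, min(30.0, 31.4)) = max(18.5, 30.0) = 30.0
  was_clamped = (30.0 != 31.4) = true
  -> result = 30.0
30.0


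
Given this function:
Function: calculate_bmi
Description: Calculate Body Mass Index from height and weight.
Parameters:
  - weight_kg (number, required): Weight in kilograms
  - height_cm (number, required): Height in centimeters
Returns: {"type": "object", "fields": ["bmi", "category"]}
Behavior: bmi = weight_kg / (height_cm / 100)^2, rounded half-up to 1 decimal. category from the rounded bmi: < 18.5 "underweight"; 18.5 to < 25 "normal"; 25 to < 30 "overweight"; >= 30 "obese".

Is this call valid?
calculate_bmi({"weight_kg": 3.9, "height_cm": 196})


Checking all required parameters present and types match... All valid.
Valid


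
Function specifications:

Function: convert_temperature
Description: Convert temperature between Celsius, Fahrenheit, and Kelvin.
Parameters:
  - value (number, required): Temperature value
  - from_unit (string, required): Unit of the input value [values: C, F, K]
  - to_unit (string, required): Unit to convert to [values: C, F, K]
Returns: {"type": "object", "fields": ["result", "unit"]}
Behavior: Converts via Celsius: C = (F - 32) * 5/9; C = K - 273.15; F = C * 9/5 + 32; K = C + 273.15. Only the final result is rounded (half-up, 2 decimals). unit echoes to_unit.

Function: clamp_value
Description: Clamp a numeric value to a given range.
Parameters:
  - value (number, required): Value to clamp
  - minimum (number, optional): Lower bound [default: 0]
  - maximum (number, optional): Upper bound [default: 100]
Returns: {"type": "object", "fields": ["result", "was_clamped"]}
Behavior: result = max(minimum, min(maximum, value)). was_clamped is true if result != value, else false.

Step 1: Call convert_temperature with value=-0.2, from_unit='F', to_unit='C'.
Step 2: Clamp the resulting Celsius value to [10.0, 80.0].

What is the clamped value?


Step 1: convert_temperature(value=-0.2, from_unit=F, to_unit=C)
  To C: (-0.2 - 32) * 5/9 = -17.888889
  Target is C: -17.888889
  Round to 2 decimals: -17.89
  -> result = -17.89 C
Step 2: clamp_value(value=-17.89, minimum=10.0, maximum=80.0)
  result = max(10.0, min(80.0, -17.89)) = max(10.0, -17.89) = 10.0
  was_clamped = (10.0 != -17.89) = true
  -> result = 10.0
10.0


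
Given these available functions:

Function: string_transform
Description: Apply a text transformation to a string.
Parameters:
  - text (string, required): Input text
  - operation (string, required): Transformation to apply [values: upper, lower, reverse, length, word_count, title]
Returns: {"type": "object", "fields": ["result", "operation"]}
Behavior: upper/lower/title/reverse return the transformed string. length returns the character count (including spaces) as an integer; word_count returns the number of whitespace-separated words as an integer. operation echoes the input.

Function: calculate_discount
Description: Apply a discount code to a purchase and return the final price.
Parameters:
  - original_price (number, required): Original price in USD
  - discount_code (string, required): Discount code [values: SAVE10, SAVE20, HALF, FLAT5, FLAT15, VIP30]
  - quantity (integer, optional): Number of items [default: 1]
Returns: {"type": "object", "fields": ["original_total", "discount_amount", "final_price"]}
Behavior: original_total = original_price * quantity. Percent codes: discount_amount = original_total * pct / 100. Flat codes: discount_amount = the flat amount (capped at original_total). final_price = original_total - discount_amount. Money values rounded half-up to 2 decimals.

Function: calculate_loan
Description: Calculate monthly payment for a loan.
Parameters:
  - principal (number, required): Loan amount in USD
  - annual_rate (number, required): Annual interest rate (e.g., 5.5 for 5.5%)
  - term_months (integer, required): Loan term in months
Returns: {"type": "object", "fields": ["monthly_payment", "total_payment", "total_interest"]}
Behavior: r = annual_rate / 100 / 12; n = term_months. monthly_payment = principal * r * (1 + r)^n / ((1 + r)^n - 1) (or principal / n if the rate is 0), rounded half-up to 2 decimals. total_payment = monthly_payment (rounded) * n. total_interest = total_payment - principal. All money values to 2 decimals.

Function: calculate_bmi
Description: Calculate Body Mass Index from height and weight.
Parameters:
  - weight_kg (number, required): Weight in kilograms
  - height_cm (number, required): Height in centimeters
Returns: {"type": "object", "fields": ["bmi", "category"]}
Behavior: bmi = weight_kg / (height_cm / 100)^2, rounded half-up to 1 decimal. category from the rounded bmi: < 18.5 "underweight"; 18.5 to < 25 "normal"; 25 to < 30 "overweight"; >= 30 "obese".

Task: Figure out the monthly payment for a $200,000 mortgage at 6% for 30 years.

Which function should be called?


The task needs a function whose description is: Calculate monthly payment for a loan.
calculate_loan


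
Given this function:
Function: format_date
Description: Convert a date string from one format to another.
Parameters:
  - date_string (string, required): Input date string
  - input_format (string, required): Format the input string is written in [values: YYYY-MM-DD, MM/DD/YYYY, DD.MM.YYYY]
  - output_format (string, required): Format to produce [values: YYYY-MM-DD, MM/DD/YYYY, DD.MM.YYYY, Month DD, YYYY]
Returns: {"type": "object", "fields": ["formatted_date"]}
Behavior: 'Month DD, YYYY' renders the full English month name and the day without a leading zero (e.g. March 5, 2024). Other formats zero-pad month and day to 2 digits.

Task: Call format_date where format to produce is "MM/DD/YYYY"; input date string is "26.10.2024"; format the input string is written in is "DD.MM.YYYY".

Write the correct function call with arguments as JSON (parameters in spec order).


Mapping each described value to its parameter name:
  'Format to produce' -> output_format = "MM/DD/YYYY"
  'Input date string' -> date_string = "26.10.2024"
  'Format the input string is written in' -> input_format = "DD.MM.YYYY"
format_date({"date_string": "26.10.2024", "input_format": "DD.MM.YYYY", "output_format": "MM/DD/YYYY"})


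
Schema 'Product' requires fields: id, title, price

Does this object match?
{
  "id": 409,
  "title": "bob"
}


Checking required fields...
Missing: price
Invalid - missing required field 'price'


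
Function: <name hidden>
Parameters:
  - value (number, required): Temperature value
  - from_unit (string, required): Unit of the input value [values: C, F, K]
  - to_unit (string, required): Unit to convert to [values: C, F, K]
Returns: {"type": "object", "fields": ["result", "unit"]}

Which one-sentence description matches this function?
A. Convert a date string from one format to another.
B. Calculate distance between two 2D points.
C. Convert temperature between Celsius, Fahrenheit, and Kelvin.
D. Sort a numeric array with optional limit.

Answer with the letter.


Parameters value, from_unit, to_unit and return ["result", "unit"] fit: Convert temperature between Celsius, Fahrenheit, and Kelvin.
C


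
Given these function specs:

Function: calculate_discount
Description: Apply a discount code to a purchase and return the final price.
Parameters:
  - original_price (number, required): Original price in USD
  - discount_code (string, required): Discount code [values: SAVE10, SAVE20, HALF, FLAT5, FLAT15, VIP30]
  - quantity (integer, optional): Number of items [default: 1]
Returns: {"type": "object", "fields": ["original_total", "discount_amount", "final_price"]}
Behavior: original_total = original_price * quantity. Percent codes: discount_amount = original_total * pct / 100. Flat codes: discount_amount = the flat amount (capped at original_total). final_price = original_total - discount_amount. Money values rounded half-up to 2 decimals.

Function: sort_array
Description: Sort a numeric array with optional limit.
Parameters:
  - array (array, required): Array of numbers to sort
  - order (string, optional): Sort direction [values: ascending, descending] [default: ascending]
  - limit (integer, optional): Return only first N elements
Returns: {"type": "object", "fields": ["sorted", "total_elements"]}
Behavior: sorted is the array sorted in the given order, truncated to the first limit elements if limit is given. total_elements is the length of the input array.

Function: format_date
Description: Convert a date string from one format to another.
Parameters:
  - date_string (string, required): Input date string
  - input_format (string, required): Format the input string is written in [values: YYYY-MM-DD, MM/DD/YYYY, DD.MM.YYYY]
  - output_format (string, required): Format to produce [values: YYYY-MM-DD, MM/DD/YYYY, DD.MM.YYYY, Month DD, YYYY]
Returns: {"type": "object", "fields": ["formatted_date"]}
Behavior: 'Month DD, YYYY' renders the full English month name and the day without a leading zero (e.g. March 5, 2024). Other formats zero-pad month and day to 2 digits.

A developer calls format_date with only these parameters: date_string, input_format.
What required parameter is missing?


Required parameters: date_string, input_format, output_format
Provided: date_string, input_format
Missing: output_format
output_format


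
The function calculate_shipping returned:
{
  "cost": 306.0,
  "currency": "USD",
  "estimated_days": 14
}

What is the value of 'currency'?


USD


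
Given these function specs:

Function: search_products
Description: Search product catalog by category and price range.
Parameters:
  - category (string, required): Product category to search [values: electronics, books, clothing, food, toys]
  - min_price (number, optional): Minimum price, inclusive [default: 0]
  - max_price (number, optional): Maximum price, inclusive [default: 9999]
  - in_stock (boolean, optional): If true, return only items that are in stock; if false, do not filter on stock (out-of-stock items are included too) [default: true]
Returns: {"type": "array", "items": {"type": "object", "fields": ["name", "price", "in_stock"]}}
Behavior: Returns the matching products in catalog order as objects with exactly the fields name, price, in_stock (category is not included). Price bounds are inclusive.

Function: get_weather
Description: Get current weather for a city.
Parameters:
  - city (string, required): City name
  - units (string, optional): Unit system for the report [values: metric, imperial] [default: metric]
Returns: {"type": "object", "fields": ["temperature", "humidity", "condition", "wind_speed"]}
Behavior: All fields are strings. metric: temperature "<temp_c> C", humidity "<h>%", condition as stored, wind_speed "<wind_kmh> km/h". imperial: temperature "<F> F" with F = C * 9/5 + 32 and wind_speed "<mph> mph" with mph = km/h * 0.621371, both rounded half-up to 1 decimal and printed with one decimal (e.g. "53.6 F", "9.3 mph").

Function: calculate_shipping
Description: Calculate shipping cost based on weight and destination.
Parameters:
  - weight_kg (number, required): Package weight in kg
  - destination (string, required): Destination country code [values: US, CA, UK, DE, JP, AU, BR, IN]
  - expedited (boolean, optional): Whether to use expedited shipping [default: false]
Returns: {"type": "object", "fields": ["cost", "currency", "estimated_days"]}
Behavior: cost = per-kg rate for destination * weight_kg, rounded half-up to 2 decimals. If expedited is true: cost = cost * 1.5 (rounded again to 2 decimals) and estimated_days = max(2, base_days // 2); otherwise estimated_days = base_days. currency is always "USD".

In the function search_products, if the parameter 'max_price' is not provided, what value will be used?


The search_products spec declares:
  - max_price (number, optional): Maximum price, inclusive [default: 9999]
Default:
9999


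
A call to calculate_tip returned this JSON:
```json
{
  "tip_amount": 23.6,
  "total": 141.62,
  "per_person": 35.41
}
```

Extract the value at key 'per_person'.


35.41


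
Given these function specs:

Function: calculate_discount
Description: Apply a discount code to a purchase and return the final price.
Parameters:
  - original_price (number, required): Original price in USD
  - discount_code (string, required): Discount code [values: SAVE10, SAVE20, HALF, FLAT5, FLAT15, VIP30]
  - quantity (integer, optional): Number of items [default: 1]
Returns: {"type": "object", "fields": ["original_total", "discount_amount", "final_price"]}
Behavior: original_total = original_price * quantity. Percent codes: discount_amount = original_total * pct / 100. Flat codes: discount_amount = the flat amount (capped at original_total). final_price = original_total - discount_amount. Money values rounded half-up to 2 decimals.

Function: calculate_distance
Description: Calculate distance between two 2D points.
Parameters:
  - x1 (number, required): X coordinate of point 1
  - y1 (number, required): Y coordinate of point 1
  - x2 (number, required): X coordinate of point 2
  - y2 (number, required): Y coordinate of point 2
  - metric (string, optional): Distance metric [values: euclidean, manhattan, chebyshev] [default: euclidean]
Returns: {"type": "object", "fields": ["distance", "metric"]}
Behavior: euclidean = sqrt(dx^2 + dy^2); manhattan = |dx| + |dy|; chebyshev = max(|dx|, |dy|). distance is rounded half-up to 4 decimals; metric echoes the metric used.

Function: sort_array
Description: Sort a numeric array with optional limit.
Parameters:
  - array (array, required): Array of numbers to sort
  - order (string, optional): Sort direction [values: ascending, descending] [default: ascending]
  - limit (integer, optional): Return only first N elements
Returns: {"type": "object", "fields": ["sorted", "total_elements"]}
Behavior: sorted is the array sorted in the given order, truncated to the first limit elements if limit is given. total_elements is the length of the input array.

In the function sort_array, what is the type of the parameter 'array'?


The sort_array spec declares:
  - array (array, required): Array of numbers to sort
Type:
array


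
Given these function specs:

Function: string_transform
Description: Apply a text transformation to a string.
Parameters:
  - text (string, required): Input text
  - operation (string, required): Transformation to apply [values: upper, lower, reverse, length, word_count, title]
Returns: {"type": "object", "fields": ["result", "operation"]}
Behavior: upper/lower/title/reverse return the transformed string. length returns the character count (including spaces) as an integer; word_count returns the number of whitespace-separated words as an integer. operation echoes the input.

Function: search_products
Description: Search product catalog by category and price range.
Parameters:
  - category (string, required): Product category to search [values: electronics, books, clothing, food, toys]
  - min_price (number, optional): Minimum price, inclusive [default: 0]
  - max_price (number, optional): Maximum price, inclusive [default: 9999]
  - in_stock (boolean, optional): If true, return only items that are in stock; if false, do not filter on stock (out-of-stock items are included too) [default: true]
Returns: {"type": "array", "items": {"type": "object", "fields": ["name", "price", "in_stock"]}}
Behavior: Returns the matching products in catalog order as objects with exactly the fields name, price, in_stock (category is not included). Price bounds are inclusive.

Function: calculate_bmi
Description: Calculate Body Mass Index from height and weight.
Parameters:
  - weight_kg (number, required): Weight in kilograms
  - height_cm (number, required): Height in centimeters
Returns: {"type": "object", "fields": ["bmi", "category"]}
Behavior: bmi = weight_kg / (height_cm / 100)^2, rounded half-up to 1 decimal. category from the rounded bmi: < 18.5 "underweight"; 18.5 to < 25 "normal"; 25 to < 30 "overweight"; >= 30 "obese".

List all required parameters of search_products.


Parameters of search_products and their required/optional flag:
  category: required
  min_price: optional
  max_price: optional
  in_stock: optional
category


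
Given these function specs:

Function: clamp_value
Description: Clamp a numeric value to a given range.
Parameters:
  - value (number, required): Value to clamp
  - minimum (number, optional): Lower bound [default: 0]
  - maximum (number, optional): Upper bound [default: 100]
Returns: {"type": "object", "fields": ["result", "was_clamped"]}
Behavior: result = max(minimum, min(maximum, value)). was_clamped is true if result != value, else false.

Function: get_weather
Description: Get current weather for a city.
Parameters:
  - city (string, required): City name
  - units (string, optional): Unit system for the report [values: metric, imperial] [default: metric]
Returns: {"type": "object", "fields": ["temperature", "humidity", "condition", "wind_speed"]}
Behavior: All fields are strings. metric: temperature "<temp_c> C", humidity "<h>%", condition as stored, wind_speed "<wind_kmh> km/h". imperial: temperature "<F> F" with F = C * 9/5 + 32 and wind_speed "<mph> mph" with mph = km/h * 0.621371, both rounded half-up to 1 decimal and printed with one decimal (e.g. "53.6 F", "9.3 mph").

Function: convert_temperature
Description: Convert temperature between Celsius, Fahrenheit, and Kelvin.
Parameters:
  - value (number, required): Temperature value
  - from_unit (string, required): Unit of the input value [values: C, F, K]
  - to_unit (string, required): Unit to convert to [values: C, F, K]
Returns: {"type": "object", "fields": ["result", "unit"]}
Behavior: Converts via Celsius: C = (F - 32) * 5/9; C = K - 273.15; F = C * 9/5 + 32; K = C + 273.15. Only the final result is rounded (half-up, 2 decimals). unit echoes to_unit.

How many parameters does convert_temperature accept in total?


Parameters of convert_temperature: value (required), from_unit (required), to_unit (required)
Total:
3


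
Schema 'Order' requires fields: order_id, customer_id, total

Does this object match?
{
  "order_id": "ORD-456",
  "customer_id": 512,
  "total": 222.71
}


Checking required fields... All present.
Valid - all required fields present


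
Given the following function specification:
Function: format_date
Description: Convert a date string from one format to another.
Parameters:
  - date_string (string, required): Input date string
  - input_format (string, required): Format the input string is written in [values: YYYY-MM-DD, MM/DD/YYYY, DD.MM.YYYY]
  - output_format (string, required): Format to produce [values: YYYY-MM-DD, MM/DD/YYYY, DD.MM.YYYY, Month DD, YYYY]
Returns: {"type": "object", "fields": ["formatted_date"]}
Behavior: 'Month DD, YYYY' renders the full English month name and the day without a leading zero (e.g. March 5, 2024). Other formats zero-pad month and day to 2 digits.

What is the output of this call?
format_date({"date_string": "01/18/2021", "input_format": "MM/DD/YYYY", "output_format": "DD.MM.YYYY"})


Parse '01/18/2021' as MM/DD/YYYY: year=2021, month=1, day=18
Render as DD.MM.YYYY: 18.01.2021
Output:
{"formatted_date": "18.01.2021"}


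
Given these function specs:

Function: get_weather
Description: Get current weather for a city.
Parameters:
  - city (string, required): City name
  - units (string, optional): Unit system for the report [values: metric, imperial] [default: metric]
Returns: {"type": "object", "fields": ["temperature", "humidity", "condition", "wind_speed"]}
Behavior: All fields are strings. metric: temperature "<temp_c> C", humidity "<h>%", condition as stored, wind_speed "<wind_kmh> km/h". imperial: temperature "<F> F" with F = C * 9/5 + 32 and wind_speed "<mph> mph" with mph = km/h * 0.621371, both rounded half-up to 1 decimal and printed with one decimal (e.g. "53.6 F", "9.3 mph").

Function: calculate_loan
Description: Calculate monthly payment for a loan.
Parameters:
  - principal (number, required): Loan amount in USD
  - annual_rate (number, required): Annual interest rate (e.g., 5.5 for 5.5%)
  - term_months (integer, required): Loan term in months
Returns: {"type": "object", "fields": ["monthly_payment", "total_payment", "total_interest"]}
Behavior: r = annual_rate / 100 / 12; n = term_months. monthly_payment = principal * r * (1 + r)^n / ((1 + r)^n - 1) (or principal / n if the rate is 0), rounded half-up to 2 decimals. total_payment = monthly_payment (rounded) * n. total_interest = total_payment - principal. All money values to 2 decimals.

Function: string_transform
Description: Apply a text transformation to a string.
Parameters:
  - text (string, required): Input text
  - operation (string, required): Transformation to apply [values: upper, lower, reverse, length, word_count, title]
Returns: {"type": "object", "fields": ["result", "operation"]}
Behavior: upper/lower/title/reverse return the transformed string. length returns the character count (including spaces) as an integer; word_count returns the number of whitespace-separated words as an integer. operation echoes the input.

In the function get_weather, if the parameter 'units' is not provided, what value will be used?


The get_weather spec declares:
  - units (string, optional): Unit system for the report [values: metric, imperial] [default: metric]
Default:
metric


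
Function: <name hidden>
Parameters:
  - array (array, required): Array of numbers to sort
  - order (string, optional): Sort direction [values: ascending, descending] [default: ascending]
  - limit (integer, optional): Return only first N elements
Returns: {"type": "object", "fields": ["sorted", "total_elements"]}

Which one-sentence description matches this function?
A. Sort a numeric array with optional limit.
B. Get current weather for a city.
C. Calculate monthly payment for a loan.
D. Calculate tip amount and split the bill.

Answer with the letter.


Parameters array, order, limit and return ["sorted", "total_elements"] fit: Sort a numeric array with optional limit.
A


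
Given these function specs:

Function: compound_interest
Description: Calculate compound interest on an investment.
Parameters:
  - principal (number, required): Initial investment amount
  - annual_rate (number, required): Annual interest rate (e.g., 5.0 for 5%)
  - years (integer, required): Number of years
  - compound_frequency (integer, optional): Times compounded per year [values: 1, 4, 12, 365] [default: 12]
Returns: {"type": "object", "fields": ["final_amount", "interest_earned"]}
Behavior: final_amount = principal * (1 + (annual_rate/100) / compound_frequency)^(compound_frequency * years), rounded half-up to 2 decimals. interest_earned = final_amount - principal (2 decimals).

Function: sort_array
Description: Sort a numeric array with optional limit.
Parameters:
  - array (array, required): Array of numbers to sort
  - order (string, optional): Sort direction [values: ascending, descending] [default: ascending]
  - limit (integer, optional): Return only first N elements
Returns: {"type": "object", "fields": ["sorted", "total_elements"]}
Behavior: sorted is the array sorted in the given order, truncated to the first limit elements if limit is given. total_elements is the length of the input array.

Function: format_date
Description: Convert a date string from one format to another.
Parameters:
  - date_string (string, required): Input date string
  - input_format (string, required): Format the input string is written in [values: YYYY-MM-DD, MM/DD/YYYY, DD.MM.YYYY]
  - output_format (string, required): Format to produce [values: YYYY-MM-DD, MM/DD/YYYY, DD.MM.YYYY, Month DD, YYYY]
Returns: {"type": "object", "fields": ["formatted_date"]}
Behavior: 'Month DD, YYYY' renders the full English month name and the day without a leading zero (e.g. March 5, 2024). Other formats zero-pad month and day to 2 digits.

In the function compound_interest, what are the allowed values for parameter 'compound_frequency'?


The compound_interest spec declares:
  - compound_frequency (integer, optional): Times compounded per year [values: 1, 4, 12, 365] [default: 12]
Allowed values:
1, 4, 12, 365


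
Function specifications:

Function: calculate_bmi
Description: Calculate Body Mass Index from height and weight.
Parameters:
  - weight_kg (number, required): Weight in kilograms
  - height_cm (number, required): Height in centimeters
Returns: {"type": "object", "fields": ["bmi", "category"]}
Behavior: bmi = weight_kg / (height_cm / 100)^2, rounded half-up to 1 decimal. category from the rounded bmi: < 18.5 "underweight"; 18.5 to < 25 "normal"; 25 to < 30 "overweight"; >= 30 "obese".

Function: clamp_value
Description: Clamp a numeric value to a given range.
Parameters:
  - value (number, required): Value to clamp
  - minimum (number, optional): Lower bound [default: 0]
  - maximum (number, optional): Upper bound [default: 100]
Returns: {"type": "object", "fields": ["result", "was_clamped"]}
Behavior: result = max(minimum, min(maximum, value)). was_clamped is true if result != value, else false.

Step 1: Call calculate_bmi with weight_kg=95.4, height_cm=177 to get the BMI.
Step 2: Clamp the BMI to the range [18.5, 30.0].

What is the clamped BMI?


Step 1: calculate_bmi(weight_kg=95.4, height_cm=177)
  height_m = 177 / 100 = 1.77
  bmi = 95.4 / 1.77^2 = 95.4 / 3.1329 = 30.45102 -> 30.5
  30.5 >= 30 -> obese
  -> bmi = 30.5
Step 2: clamp_value(value=30.5, minimum=18.5, maximum=30.0)
  result = max(18.5, min(30.0, 30.5)) = max(18.5, 30.0) = 30.0
  was_clamped = (30.0 != 30.5) = true
  -> result = 30.0
30.0


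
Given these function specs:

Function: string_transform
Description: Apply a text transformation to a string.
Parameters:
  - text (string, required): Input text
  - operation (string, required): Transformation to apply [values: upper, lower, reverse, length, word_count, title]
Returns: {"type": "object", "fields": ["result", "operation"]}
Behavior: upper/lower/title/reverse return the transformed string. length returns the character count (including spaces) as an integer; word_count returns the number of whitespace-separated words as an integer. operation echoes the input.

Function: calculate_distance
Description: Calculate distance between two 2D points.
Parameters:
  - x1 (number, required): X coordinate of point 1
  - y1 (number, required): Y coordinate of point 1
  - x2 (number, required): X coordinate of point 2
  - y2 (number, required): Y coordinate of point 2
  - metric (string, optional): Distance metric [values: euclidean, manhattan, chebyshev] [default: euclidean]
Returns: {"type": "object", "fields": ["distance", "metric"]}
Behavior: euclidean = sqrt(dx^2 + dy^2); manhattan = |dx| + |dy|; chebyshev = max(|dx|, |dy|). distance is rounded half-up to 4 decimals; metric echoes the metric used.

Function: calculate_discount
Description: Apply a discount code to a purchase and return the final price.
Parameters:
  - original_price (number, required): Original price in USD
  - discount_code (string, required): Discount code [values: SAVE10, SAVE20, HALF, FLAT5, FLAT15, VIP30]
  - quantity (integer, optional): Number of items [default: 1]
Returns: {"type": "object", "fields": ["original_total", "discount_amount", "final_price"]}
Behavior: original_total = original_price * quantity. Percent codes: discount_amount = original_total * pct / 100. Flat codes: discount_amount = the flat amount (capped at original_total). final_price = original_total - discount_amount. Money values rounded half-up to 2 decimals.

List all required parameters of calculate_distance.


Parameters of calculate_distance and their required/optional flag:
  x1: required
  y1: required
  x2: required
  y2: required
  metric: optional
x1, x2, y1, y2


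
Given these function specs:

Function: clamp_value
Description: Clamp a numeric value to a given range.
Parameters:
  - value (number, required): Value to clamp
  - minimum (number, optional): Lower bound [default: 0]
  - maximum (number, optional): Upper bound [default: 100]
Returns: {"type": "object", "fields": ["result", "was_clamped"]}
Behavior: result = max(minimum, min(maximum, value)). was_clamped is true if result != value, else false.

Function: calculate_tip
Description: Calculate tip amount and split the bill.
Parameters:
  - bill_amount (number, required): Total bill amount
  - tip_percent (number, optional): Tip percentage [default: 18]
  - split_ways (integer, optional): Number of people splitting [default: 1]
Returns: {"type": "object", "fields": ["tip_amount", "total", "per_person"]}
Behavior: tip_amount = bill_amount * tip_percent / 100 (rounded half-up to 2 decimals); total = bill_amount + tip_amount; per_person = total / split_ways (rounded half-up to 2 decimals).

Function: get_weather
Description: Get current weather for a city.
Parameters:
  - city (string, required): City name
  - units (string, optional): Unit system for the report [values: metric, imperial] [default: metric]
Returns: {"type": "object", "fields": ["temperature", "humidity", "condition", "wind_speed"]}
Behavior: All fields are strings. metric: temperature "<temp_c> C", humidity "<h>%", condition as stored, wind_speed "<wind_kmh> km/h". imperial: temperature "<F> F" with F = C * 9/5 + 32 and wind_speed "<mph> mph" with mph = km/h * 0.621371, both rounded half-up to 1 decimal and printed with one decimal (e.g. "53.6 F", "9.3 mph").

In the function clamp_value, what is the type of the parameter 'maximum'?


The clamp_value spec declares:
  - maximum (number, optional): Upper bound [default: 100]
Type:
number


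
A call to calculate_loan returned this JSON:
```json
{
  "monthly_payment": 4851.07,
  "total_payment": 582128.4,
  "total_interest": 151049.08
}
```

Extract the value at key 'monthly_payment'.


4851.07


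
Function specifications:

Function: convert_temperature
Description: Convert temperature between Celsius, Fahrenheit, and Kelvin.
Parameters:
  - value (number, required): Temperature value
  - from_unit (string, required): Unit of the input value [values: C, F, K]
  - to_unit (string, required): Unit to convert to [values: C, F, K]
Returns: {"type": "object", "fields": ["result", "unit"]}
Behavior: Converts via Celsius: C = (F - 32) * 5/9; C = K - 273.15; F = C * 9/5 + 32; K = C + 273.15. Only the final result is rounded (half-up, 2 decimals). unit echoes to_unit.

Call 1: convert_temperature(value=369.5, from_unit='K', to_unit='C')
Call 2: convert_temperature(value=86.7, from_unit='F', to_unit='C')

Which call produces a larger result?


Call 1:
  To C: 369.5 - 273.15 = 96.35
  Target is C: 96.35
  Round to 2 decimals: 96.35
  -> 96.35 C
Call 2:
  To C: (86.7 - 32) * 5/9 = 30.388889
  Target is C: 30.388889
  Round to 2 decimals: 30.39
  -> 30.39 C
Call 1 (96.35 C)


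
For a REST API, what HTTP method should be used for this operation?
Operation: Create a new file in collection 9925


GET = read, POST = create, PUT = update/replace, DELETE = remove
This operation is a create.
POST


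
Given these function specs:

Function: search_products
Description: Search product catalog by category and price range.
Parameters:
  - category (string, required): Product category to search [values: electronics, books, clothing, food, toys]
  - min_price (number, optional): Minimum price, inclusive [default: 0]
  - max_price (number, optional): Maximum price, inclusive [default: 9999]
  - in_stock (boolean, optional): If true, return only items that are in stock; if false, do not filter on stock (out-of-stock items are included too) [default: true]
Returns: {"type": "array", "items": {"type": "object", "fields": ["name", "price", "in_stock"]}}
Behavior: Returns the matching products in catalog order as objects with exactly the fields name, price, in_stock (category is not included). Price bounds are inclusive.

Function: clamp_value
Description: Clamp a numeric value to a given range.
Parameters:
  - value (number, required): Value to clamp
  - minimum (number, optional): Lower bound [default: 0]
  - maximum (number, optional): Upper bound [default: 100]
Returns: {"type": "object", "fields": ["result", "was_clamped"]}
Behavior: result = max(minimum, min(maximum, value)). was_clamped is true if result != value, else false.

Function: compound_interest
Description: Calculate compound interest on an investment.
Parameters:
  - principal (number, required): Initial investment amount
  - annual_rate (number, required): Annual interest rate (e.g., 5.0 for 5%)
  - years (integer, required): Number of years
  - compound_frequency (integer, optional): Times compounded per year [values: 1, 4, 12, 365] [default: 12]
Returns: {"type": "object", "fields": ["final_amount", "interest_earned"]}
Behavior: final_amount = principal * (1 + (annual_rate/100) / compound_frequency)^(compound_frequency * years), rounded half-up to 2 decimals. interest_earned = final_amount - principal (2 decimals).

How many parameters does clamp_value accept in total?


Parameters of clamp_value: value (required), minimum (optional), maximum (optional)
Total:
3


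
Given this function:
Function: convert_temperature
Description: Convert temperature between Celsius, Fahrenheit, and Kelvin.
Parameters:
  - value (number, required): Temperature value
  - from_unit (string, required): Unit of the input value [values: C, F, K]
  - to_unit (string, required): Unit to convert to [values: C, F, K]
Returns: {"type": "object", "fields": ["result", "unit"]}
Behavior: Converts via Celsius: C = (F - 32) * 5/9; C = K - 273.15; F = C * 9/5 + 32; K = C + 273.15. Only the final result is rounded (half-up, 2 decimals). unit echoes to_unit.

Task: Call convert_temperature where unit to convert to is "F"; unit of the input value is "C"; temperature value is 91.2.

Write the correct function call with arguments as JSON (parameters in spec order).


Mapping each described value to its parameter name:
  'Unit to convert to' -> to_unit = "F"
  'Unit of the input value' -> from_unit = "C"
  'Temperature value' -> value = 91.2
convert_temperature({"value": 91.2, "from_unit": "C", "to_unit": "F"})


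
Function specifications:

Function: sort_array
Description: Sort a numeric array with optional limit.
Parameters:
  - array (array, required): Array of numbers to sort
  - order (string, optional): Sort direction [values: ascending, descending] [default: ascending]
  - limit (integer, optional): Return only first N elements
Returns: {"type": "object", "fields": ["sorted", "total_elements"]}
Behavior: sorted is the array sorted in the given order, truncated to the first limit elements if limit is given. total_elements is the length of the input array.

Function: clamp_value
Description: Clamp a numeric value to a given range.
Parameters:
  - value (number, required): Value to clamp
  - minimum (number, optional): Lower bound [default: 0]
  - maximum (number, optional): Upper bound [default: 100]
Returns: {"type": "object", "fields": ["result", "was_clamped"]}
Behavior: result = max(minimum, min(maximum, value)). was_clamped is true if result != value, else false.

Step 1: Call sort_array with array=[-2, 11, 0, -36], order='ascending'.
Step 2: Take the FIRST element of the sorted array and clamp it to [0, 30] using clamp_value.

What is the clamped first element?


Step 1: sort_array(order=ascending)
  sorted: [-36, -2, 0, 11]
  -> first element = -36
Step 2: clamp_value(value=-36, minimum=0, maximum=30)
  result = max(0, min(30, -36)) = max(0, -36) = 0
  was_clamped = (0 != -36) = true
  -> result = 0
0


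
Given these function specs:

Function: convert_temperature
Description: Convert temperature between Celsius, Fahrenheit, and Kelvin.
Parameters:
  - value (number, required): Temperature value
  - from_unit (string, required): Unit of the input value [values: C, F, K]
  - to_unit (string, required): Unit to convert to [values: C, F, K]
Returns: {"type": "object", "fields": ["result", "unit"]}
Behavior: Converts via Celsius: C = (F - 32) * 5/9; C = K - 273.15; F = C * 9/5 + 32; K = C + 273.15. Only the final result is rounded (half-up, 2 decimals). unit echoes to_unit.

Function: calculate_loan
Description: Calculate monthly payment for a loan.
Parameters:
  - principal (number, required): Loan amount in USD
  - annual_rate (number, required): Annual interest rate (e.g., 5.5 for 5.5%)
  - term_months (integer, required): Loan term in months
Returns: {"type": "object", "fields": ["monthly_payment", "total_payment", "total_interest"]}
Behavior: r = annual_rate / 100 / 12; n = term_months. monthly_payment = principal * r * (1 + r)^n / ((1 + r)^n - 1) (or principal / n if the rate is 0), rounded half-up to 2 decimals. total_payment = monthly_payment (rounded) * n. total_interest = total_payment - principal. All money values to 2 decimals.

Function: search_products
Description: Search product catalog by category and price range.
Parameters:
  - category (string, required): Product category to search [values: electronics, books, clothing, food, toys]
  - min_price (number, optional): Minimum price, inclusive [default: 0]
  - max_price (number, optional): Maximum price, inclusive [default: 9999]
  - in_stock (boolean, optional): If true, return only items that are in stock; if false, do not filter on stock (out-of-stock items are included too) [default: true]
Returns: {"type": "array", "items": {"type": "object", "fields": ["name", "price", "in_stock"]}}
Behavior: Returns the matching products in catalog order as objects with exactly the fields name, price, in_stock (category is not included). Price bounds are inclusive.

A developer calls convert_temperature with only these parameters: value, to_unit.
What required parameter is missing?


Required parameters: value, from_unit, to_unit
Provided: value, to_unit
Missing: from_unit
from_unit
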